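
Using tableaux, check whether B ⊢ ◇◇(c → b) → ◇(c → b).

Not valid

Tableau for the negation ¬(◇◇(c → b) → ◇(c → b)):
1. ¬(◇◇(c → b) → ◇(c → b)), u
2. ◇◇(c → b), u
3. ¬◇(c → b), u
4. ¬(c → b), u
5. c, u
6. ¬b, u
7. ◇(c → b), v
8. ¬(c → b), v
9. c, v
10. ¬b, v
11. c → b, w
12. b, w
Accessibility: uRu, uRv, vRu, vRv, vRw, wRv, wRw
The negation has an open branch (countermodel exists).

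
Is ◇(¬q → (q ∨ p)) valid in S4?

Not valid

Tableau for the negation ¬◇(¬q → (q ∨ p)):
1. ¬◇(¬q → (q ∨ p)), u
2. ¬(¬q → (q ∨ p)), u   [¬◇-rule on 1 via uRu]
3. ¬q, u   [¬→-rule on 2]
4. ¬(q ∨ p), u   [¬→-rule on 2]
5. ¬p, u   [¬∨-rule on 4]
Accessibility: uRu
The negation has an open branch (countermodel exists).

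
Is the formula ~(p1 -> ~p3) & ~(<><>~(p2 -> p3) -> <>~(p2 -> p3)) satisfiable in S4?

Unsatisfiable

1. ~(p1 -> ~p3) & ~(<><>~(p2 -> p3) -> <>~(p2 -> p3)), 0
2. ~(p1 -> ~p3), 0   [&-rule on 1]
3. ~(<><>~(p2 -> p3) -> <>~(p2 -> p3)), 0   [&-rule on 1]
4. p1, 0   [~->-rule on 2]
5. p3, 0   [~->-rule on 2]
6. <><>~(p2 -> p3), 0   [~->-rule on 3]
7. ~<>~(p2 -> p3), 0   [~->-rule on 3]
8. p2 -> p3, 0   [~<>-rule on 7 via 0R0]
9. <>~(p2 -> p3), 1   [<>-rule on 6: fresh world 1, 0R1]
10. p2 -> p3, 1   [~<>-rule on 7 via 0R1]
11. p3, 1   [->-rule on 10 (branches; this branch)]
12. ~(p2 -> p3), 2   [<>-rule on 9: fresh world 2, 1R2]
13. p2, 2   [~->-rule on 12]
14. ~p3, 2   [~->-rule on 12]
15. p2 -> p3, 2   [~<>-rule on 7 via 0R2]
16. p3, 2   [->-rule on 15 (branches; this branch)]
Accessibility: 0R0, 0R1, 0R2, 1R1, 1R2, 2R2
Branch closes: p3 and ~p3 both at 2.
All branches of the tableau close; one closing branch shown above.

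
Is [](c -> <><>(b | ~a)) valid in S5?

Tableau for the negation ~[](c -> <><>(b | ~a)):
1. ~[](c -> <><>(b | ~a)), w0
2. ~(c -> <><>(b | ~a)), w1   [~[]-rule on 1: fresh world w1, w0Rw1]
3. c, w1   [~->-rule on 2]
4. ~<><>(b | ~a), w1   [~->-rule on 2]
5. ~<>(b | ~a), w0   [~<>-rule on 4 via w1Rw0]
6. ~<>(b | ~a), w1   [~<>-rule on 4 via w1Rw1]
7. ~(b | ~a), w0   [~<>-rule on 5 via w0Rw0]
8. ~b, w0   [~|-rule on 7]
9. a, w0   [~|-rule on 7]
10. ~(b | ~a), w1   [~<>-rule on 5 via w0Rw1]
11. ~b, w1   [~|-rule on 10]
12. a, w1   [~|-rule on 10]
Accessibility: w0Rw0, w0Rw1, w1Rw0, w1Rw1
The negation has an open branch (countermodel exists).

No, not valid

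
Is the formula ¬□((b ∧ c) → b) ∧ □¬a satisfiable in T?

No, unsatisfiable

1. ¬□((b ∧ c) → b) ∧ □¬a, 0
2. ¬□((b ∧ c) → b), 0
3. □¬a, 0
4. ¬a, 0
5. ¬((b ∧ c) → b), 1
6. b ∧ c, 1
7. ¬b, 1
8. b, 1
9. c, 1
Accessibility: 0R0, 0R1, 1R1
Branch closes: b and ¬b both at 1.
(One branch shown.) All branches close.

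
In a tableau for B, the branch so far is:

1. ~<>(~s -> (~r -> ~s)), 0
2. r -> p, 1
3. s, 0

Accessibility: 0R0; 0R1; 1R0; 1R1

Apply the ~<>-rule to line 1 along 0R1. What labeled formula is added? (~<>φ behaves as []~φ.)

~<>φ behaves as []~φ: propagate the negated body to each accessible world.

~(~s -> (~r -> ~s)), 1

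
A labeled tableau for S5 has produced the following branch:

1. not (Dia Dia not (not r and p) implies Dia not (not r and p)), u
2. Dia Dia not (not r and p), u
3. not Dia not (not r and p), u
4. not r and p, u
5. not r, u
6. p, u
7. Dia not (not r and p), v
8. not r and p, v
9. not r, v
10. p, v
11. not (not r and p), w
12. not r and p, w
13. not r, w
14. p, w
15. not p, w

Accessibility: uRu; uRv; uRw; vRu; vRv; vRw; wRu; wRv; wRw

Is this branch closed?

Both p and not p appear at w.

Closed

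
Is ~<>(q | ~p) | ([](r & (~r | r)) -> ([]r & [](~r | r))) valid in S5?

Yes, valid

Tableau for the negation ~(~<>(q | ~p) | ([](r & (~r | r)) -> ([]r & [](~r | r)))):
1. ~(~<>(q | ~p) | ([](r & (~r | r)) -> ([]r & [](~r | r)))), w0
2. <>(q | ~p), w0
3. ~([](r & (~r | r)) -> ([]r & [](~r | r))), w0
4. [](r & (~r | r)), w0
5. ~([]r & [](~r | r)), w0
6. r & (~r | r), w0
7. r, w0
8. ~r | r, w0
9. ~[]r, w0
10. q | ~p, w1
11. r & (~r | r), w1
12. r, w1
13. ~r | r, w1
14. ~p, w1
15. ~r, w2
16. r & (~r | r), w2
17. r, w2
18. ~r | r, w2
Accessibility: w0Rw0, w0Rw1, w0Rw2, w1Rw0, w1Rw1, w1Rw2, w2Rw0, w2Rw1, w2Rw2
Branch closes: r and ~r both at w2.
All branches of the negation close; one closing branch shown above.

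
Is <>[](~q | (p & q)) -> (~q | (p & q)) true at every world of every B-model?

Tableau for the negation ~(<>[](~q | (p & q)) -> (~q | (p & q))):
1. ~(<>[](~q | (p & q)) -> (~q | (p & q))), 0
2. <>[](~q | (p & q)), 0
3. ~(~q | (p & q)), 0
4. q, 0
5. ~(p & q), 0
6. ~p, 0
7. [](~q | (p & q)), 1
8. ~q | (p & q), 0
9. ~q | (p & q), 1
10. p & q, 0
11. p, 0
Accessibility: 0R0, 0R1, 1R0, 1R1
Branch closes: p and ~p both at 0.
All branches of the negation close; one closing branch shown above.

Valid in B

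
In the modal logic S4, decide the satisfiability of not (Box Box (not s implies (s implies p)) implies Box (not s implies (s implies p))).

No, unsatisfiable

1. not (Box Box (not s implies (s implies p)) implies Box (not s implies (s implies p))), u
2. Box Box (not s implies (s implies p)), u
3. not Box (not s implies (s implies p)), u
4. Box (not s implies (s implies p)), u
5. not s implies (s implies p), u
6. s implies p, u
7. p, u
8. not (not s implies (s implies p)), v
9. not s, v
10. not (s implies p), v
11. s, v
12. not p, v
Accessibility: uRu, uRv, vRv
Branch closes: s and not s both at v.
(One branch shown.) All branches close.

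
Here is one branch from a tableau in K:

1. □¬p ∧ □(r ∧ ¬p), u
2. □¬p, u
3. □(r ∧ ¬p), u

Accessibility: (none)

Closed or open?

No, open

No world carries both an atom and its negation.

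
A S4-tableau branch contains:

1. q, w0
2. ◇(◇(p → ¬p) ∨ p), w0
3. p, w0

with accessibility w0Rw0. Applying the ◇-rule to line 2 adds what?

a fresh world w1 with w0Rw1, and ◇(p → ¬p) ∨ p at w1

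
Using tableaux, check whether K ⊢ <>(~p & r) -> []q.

Not valid

Tableau for the negation ~(<>(~p & r) -> []q):
1. ~(<>(~p & r) -> []q), w0
2. <>(~p & r), w0
3. ~[]q, w0
4. ~p & r, w1
5. ~p, w1
6. r, w1
7. ~q, w2
Accessibility: w0Rw1, w0Rw2
The negation has an open branch (countermodel exists).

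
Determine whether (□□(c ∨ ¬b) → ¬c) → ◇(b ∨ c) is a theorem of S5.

Not valid

Tableau for the negation ¬((□□(c ∨ ¬b) → ¬c) → ◇(b ∨ c)):
1. ¬((□□(c ∨ ¬b) → ¬c) → ◇(b ∨ c)), w0
2. □□(c ∨ ¬b) → ¬c, w0   [¬→-rule on 1]
3. ¬◇(b ∨ c), w0   [¬→-rule on 1]
4. ¬(b ∨ c), w0   [¬◇-rule on 3 via w0Rw0]
5. ¬b, w0   [¬∨-rule on 4]
6. ¬c, w0   [¬∨-rule on 4]
Accessibility: w0Rw0
The negation has an open branch (countermodel exists).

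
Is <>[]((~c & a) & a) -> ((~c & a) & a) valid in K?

Not valid

Tableau for the negation ~(<>[]((~c & a) & a) -> ((~c & a) & a)):
1. ~(<>[]((~c & a) & a) -> ((~c & a) & a)), u
2. <>[]((~c & a) & a), u
3. ~((~c & a) & a), u
4. ~a, u
5. []((~c & a) & a), v
Accessibility: uRv
The negation has an open branch (countermodel exists).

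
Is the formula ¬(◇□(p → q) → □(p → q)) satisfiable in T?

Satisfiable (open branch found)

1. ¬(◇□(p → q) → □(p → q)), 0
2. ◇□(p → q), 0   [¬→-rule on 1]
3. ¬□(p → q), 0   [¬→-rule on 1]
4. □(p → q), 1   [◇-rule on 2: fresh world 1, 0R1]
5. p → q, 1   [□-rule on 4 via 1R1]
6. q, 1   [→-rule on 5 (branches; this branch)]
7. ¬(p → q), 2   [¬□-rule on 3: fresh world 2, 0R2]
8. p, 2   [¬→-rule on 7]
9. ¬q, 2   [¬→-rule on 7]
Accessibility: 0R0, 0R1, 0R2, 1R1, 2R2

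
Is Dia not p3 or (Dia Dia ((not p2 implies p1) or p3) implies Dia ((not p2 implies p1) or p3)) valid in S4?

Yes, valid

Tableau for the negation not (Dia not p3 or (Dia Dia ((not p2 implies p1) or p3) implies Dia ((not p2 implies p1) or p3))):
1. not (Dia not p3 or (Dia Dia ((not p2 implies p1) or p3) implies Dia ((not p2 implies p1) or p3))), 0
2. not Dia not p3, 0   [neg-or-rule on 1]
3. not (Dia Dia ((not p2 implies p1) or p3) implies Dia ((not p2 implies p1) or p3)), 0   [neg-or-rule on 1]
4. Dia Dia ((not p2 implies p1) or p3), 0   [neg-implies-rule on 3]
5. not Dia ((not p2 implies p1) or p3), 0   [neg-implies-rule on 3]
6. p3, 0   [neg-Dia-rule on 2 via 0R0]
7. not ((not p2 implies p1) or p3), 0   [neg-Dia-rule on 5 via 0R0]
8. not (not p2 implies p1), 0   [neg-or-rule on 7]
9. not p3, 0   [neg-or-rule on 7]
Accessibility: 0R0
Branch closes: p3 and not p3 both at 0.
Every branch of the negation's tableau closes; the branch above is one of them.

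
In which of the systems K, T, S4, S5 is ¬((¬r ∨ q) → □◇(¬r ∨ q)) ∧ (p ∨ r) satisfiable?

K, T, S4

S5-tableau for the formula:
1. ¬((¬r ∨ q) → □◇(¬r ∨ q)) ∧ (p ∨ r), w0
2. ¬((¬r ∨ q) → □◇(¬r ∨ q)), w0
3. p ∨ r, w0
4. ¬r ∨ q, w0
5. ¬□◇(¬r ∨ q), w0
6. r, w0
7. q, w0
8. ¬◇(¬r ∨ q), w1
9. ¬(¬r ∨ q), w0
10. ¬q, w0
Accessibility: w0Rw0, w0Rw1, w1Rw0, w1Rw1
Branch closes: q and ¬q both at w0.
Every branch closes (one shown): unsatisfiable in S5.
S4-tableau for the formula:
1. ¬((¬r ∨ q) → □◇(¬r ∨ q)) ∧ (p ∨ r), w0
2. ¬((¬r ∨ q) → □◇(¬r ∨ q)), w0
3. p ∨ r, w0
4. ¬r ∨ q, w0
5. ¬□◇(¬r ∨ q), w0
6. r, w0
7. q, w0
8. ¬◇(¬r ∨ q), w1
9. ¬(¬r ∨ q), w1
10. r, w1
11. ¬q, w1
Accessibility: w0Rw0, w0Rw1, w1Rw1
Complete open branch: satisfiable in S4, hence also in K, T (this S4-model is also a K-model and a T-model).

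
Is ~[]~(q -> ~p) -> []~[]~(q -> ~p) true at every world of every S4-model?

Invalid (countermodel exists)

Tableau for the negation ~(~[]~(q -> ~p) -> []~[]~(q -> ~p)):
1. ~(~[]~(q -> ~p) -> []~[]~(q -> ~p)), u
2. ~[]~(q -> ~p), u
3. ~[]~[]~(q -> ~p), u
4. q -> ~p, v
5. ~p, v
6. []~(q -> ~p), w
7. ~(q -> ~p), w
8. q, w
9. p, w
Accessibility: uRu, uRv, uRw, vRv, wRw
The negation has an open branch (countermodel exists).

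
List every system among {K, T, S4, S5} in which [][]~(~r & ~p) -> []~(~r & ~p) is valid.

K-tableau for the negation ~([][]~(~r & ~p) -> []~(~r & ~p)):
1. ~([][]~(~r & ~p) -> []~(~r & ~p)), w0
2. [][]~(~r & ~p), w0   [~->-rule on 1]
3. ~[]~(~r & ~p), w0   [~->-rule on 1]
4. ~r & ~p, w1   [~[]-rule on 3: fresh world w1, w0Rw1]
5. ~r, w1   [&-rule on 4]
6. ~p, w1   [&-rule on 4]
7. []~(~r & ~p), w1   [[]-rule on 2 via w0Rw1]
Accessibility: w0Rw1
Complete open branch: countermodel on a K-frame, so not valid in K.
T-tableau for the negation ~([][]~(~r & ~p) -> []~(~r & ~p)):
1. ~([][]~(~r & ~p) -> []~(~r & ~p)), w0
2. [][]~(~r & ~p), w0   [~->-rule on 1]
3. ~[]~(~r & ~p), w0   [~->-rule on 1]
4. []~(~r & ~p), w0   [[]-rule on 2 via w0Rw0]
5. ~(~r & ~p), w0   [[]-rule on 4 via w0Rw0]
6. p, w0   [~&-rule on 5 (branches; this branch)]
7. ~r & ~p, w1   [~[]-rule on 3: fresh world w1, w0Rw1]
8. ~r, w1   [&-rule on 7]
9. ~p, w1   [&-rule on 7]
10. []~(~r & ~p), w1   [[]-rule on 2 via w0Rw1]
11. ~(~r & ~p), w1   [[]-rule on 4 via w0Rw1]
12. p, w1   [~&-rule on 11 (branches; this branch)]
Accessibility: w0Rw0, w0Rw1, w1Rw1
Branch closes: p and ~p both at w1.
Every branch closes (one shown): valid in T, hence also in S4, S5 (every theorem of T is a theorem of S4 and S5).

T, S4, S5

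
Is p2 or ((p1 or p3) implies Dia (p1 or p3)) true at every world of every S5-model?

Yes, valid

Tableau for the negation not (p2 or ((p1 or p3) implies Dia (p1 or p3))):
1. not (p2 or ((p1 or p3) implies Dia (p1 or p3))), 0
2. not p2, 0
3. not ((p1 or p3) implies Dia (p1 or p3)), 0
4. p1 or p3, 0
5. not Dia (p1 or p3), 0
6. not (p1 or p3), 0
7. not p1, 0
8. not p3, 0
9. p3, 0
Accessibility: 0R0
Branch closes: p3 and not p3 both at 0.
All branches of the negation close; one closing branch shown above.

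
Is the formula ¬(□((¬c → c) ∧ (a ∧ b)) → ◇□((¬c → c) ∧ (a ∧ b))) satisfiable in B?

1. ¬(□((¬c → c) ∧ (a ∧ b)) → ◇□((¬c → c) ∧ (a ∧ b))), 0
2. □((¬c → c) ∧ (a ∧ b)), 0   [¬→-rule on 1]
3. ¬◇□((¬c → c) ∧ (a ∧ b)), 0   [¬→-rule on 1]
4. (¬c → c) ∧ (a ∧ b), 0   [□-rule on 2 via 0R0]
5. ¬c → c, 0   [∧-rule on 4]
6. a ∧ b, 0   [∧-rule on 4]
7. a, 0   [∧-rule on 6]
8. b, 0   [∧-rule on 6]
9. ¬□((¬c → c) ∧ (a ∧ b)), 0   [¬◇-rule on 3 via 0R0]
10. c, 0   [→-rule on 5 (branches; this branch)]
11. ¬((¬c → c) ∧ (a ∧ b)), 1   [¬□-rule on 9: fresh world 1, 0R1]
12. (¬c → c) ∧ (a ∧ b), 1   [□-rule on 2 via 0R1]
13. ¬c → c, 1   [∧-rule on 12]
14. a ∧ b, 1   [∧-rule on 12]
15. a, 1   [∧-rule on 14]
16. b, 1   [∧-rule on 14]
17. ¬□((¬c → c) ∧ (a ∧ b)), 1   [¬◇-rule on 3 via 0R1]
18. ¬(a ∧ b), 1   [¬∧-rule on 11 (branches; this branch)]
19. c, 1   [→-rule on 13 (branches; this branch)]
20. ¬b, 1   [¬∧-rule on 18 (branches; this branch)]
Accessibility: 0R0, 0R1, 1R0, 1R1
Branch closes: b and ¬b both at 1.
(One branch shown.) All branches close.

Unsatisfiable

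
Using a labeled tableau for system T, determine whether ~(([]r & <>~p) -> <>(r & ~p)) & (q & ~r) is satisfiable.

1. ~(([]r & <>~p) -> <>(r & ~p)) & (q & ~r), u
2. ~(([]r & <>~p) -> <>(r & ~p)), u
3. q & ~r, u
4. []r & <>~p, u
5. ~<>(r & ~p), u
6. q, u
7. ~r, u
8. []r, u
9. <>~p, u
10. ~(r & ~p), u
11. r, u
Accessibility: uRu
Branch closes: r and ~r both at u.
All branches of the tableau close; one closing branch shown above.

Unsatisfiable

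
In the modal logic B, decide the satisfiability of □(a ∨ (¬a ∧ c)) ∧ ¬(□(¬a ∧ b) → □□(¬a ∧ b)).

Yes, satisfiable

1. □(a ∨ (¬a ∧ c)) ∧ ¬(□(¬a ∧ b) → □□(¬a ∧ b)), u
2. □(a ∨ (¬a ∧ c)), u   [∧-rule on 1]
3. ¬(□(¬a ∧ b) → □□(¬a ∧ b)), u   [∧-rule on 1]
4. □(¬a ∧ b), u   [¬→-rule on 3]
5. ¬□□(¬a ∧ b), u   [¬→-rule on 3]
6. a ∨ (¬a ∧ c), u   [□-rule on 2 via uRu]
7. ¬a ∧ b, u   [□-rule on 4 via uRu]
8. ¬a, u   [∧-rule on 7]
9. b, u   [∧-rule on 7]
10. ¬a ∧ c, u   [∨-rule on 6 (branches; this branch)]
11. c, u   [∧-rule on 10]
12. ¬□(¬a ∧ b), v   [¬□-rule on 5: fresh world v, uRv]
13. a ∨ (¬a ∧ c), v   [□-rule on 2 via uRv]
14. ¬a ∧ b, v   [□-rule on 4 via uRv]
15. ¬a, v   [∧-rule on 14]
16. b, v   [∧-rule on 14]
17. ¬a ∧ c, v   [∨-rule on 13 (branches; this branch)]
18. c, v   [∧-rule on 17]
19. ¬(¬a ∧ b), w   [¬□-rule on 12: fresh world w, vRw]
20. ¬b, w   [¬∧-rule on 19 (branches; this branch)]
Accessibility: uRu, uRv, vRu, vRv, vRw, wRv, wRw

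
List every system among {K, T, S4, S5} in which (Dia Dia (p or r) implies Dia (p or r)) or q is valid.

S4, S5

S4-tableau for the negation not ((Dia Dia (p or r) implies Dia (p or r)) or q):
1. not ((Dia Dia (p or r) implies Dia (p or r)) or q), 0
2. not (Dia Dia (p or r) implies Dia (p or r)), 0   [neg-or-rule on 1]
3. not q, 0   [neg-or-rule on 1]
4. Dia Dia (p or r), 0   [neg-implies-rule on 2]
5. not Dia (p or r), 0   [neg-implies-rule on 2]
6. not (p or r), 0   [neg-Dia-rule on 5 via 0R0]
7. not p, 0   [neg-or-rule on 6]
8. not r, 0   [neg-or-rule on 6]
9. Dia (p or r), 1   [Dia-rule on 4: fresh world 1, 0R1]
10. not (p or r), 1   [neg-Dia-rule on 5 via 0R1]
11. not p, 1   [neg-or-rule on 10]
12. not r, 1   [neg-or-rule on 10]
13. p or r, 2   [Dia-rule on 9: fresh world 2, 1R2]
14. not (p or r), 2   [neg-Dia-rule on 5 via 0R2]
15. not p, 2   [neg-or-rule on 14]
16. not r, 2   [neg-or-rule on 14]
17. r, 2   [or-rule on 13 (branches; this branch)]
Accessibility: 0R0, 0R1, 0R2, 1R1, 1R2, 2R2
Branch closes: r and not r both at 2.
Every branch closes (one shown): valid in S4, hence also in S5 (every theorem of S4 is a theorem of S5).
T-tableau for the negation not ((Dia Dia (p or r) implies Dia (p or r)) or q):
1. not ((Dia Dia (p or r) implies Dia (p or r)) or q), 0
2. not (Dia Dia (p or r) implies Dia (p or r)), 0   [neg-or-rule on 1]
3. not q, 0   [neg-or-rule on 1]
4. Dia Dia (p or r), 0   [neg-implies-rule on 2]
5. not Dia (p or r), 0   [neg-implies-rule on 2]
6. not (p or r), 0   [neg-Dia-rule on 5 via 0R0]
7. not p, 0   [neg-or-rule on 6]
8. not r, 0   [neg-or-rule on 6]
9. Dia (p or r), 1   [Dia-rule on 4: fresh world 1, 0R1]
10. not (p or r), 1   [neg-Dia-rule on 5 via 0R1]
11. not p, 1   [neg-or-rule on 10]
12. not r, 1   [neg-or-rule on 10]
13. p or r, 2   [Dia-rule on 9: fresh world 2, 1R2]
14. r, 2   [or-rule on 13 (branches; this branch)]
Accessibility: 0R0, 0R1, 1R1, 1R2, 2R2
Complete open branch: countermodel on a T-frame, so not valid in T, nor in K (the same frame is also a K-frame).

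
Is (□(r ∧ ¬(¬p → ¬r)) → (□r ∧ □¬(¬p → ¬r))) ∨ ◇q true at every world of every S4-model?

Tableau for the negation ¬((□(r ∧ ¬(¬p → ¬r)) → (□r ∧ □¬(¬p → ¬r))) ∨ ◇q):
1. ¬((□(r ∧ ¬(¬p → ¬r)) → (□r ∧ □¬(¬p → ¬r))) ∨ ◇q), 0
2. ¬(□(r ∧ ¬(¬p → ¬r)) → (□r ∧ □¬(¬p → ¬r))), 0
3. ¬◇q, 0
4. □(r ∧ ¬(¬p → ¬r)), 0
5. ¬(□r ∧ □¬(¬p → ¬r)), 0
6. ¬q, 0
7. r ∧ ¬(¬p → ¬r), 0
8. r, 0
9. ¬(¬p → ¬r), 0
10. ¬p, 0
11. ¬□¬(¬p → ¬r), 0
12. ¬p → ¬r, 1
13. ¬q, 1
14. r ∧ ¬(¬p → ¬r), 1
15. r, 1
16. ¬(¬p → ¬r), 1
17. ¬p, 1
18. ¬r, 1
Accessibility: 0R0, 0R1, 1R1
Branch closes: r and ¬r both at 1.
Every branch of the negation's tableau closes; the branch above is one of them.

Valid in S4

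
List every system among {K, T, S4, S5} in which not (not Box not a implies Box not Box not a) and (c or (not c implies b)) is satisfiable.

S4-tableau for the formula:
1. not (not Box not a implies Box not Box not a) and (c or (not c implies b)), w0
2. not (not Box not a implies Box not Box not a), w0
3. c or (not c implies b), w0
4. not Box not a, w0
5. not Box not Box not a, w0
6. not c implies b, w0
7. b, w0
8. a, w1
9. Box not a, w2
10. not a, w2
Accessibility: w0Rw0, w0Rw1, w0Rw2, w1Rw1, w2Rw2
Complete open branch: satisfiable in S4, hence also in K, T (this S4-model is also a K-model and a T-model).
S5-tableau for the formula:
1. not (not Box not a implies Box not Box not a) and (c or (not c implies b)), w0
2. not (not Box not a implies Box not Box not a), w0
3. c or (not c implies b), w0
4. not Box not a, w0
5. not Box not Box not a, w0
6. not c implies b, w0
7. b, w0
8. a, w1
9. Box not a, w2
10. not a, w0
11. not a, w1
Accessibility: w0Rw0, w0Rw1, w0Rw2, w1Rw0, w1Rw1, w1Rw2, w2Rw0, w2Rw1, w2Rw2
Branch closes: a and not a both at w1.
Every branch closes (one shown): unsatisfiable in S5.

K, T, S4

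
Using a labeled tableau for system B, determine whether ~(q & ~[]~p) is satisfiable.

1. ~(q & ~[]~p), 0
2. []~p, 0   [~&-rule on 1 (branches; this branch)]
3. ~p, 0   [[]-rule on 2 via 0R0]
Accessibility: 0R0

Satisfiable (open branch found)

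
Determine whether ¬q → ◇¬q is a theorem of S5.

Valid in S5

Tableau for the negation ¬(¬q → ◇¬q):
1. ¬(¬q → ◇¬q), u
2. ¬q, u
3. ¬◇¬q, u
4. q, u
Accessibility: uRu
Branch closes: q and ¬q both at u.
All branches of the negation close; one closing branch shown above.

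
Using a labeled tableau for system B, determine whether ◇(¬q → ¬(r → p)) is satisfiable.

Yes, satisfiable

1. ◇(¬q → ¬(r → p)), 0
2. ¬q → ¬(r → p), 1   [◇-rule on 1: fresh world 1, 0R1]
3. ¬(r → p), 1   [→-rule on 2 (branches; this branch)]
4. r, 1   [¬→-rule on 3]
5. ¬p, 1   [¬→-rule on 3]
Accessibility: 0R0, 0R1, 1R0, 1R1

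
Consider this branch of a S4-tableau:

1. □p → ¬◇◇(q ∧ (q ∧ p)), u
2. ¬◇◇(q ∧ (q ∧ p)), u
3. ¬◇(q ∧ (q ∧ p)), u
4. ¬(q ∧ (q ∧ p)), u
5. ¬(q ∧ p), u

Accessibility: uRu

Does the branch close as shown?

Open

There is no literal clash: for every atom and world, at most one sign appears.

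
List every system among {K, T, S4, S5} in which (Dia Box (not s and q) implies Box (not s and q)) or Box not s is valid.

S5

S5-tableau for the negation not ((Dia Box (not s and q) implies Box (not s and q)) or Box not s):
1. not ((Dia Box (not s and q) implies Box (not s and q)) or Box not s), w0
2. not (Dia Box (not s and q) implies Box (not s and q)), w0
3. not Box not s, w0
4. Dia Box (not s and q), w0
5. not Box (not s and q), w0
6. s, w1
7. Box (not s and q), w2
8. not s and q, w0
9. not s, w0
10. q, w0
11. not s and q, w1
12. not s, w1
13. q, w1
Accessibility: w0Rw0, w0Rw1, w0Rw2, w1Rw0, w1Rw1, w1Rw2, w2Rw0, w2Rw1, w2Rw2
Branch closes: s and not s both at w1.
Every branch closes (one shown): valid in S5.
S4-tableau for the negation not ((Dia Box (not s and q) implies Box (not s and q)) or Box not s):
1. not ((Dia Box (not s and q) implies Box (not s and q)) or Box not s), w0
2. not (Dia Box (not s and q) implies Box (not s and q)), w0
3. not Box not s, w0
4. Dia Box (not s and q), w0
5. not Box (not s and q), w0
6. s, w1
7. Box (not s and q), w2
8. not s and q, w2
9. not s, w2
10. q, w2
11. not (not s and q), w3
12. not q, w3
Accessibility: w0Rw0, w0Rw1, w0Rw2, w0Rw3, w1Rw1, w2Rw2, w3Rw3
Complete open branch: countermodel on an S4-frame, so not valid in S4, nor in K, T (the same frame is also a K-frame and a T-frame).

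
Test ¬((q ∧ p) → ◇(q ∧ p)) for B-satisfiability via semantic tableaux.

1. ¬((q ∧ p) → ◇(q ∧ p)), u
2. q ∧ p, u
3. ¬◇(q ∧ p), u
4. q, u
5. p, u
6. ¬(q ∧ p), u
7. ¬p, u
Accessibility: uRu
Branch closes: p and ¬p both at u.
Every branch closes; the branch above is one of them.

No, unsatisfiable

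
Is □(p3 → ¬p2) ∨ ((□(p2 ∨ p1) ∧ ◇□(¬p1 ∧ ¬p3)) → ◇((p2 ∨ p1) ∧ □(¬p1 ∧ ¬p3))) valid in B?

Tableau for the negation ¬(□(p3 → ¬p2) ∨ ((□(p2 ∨ p1) ∧ ◇□(¬p1 ∧ ¬p3)) → ◇((p2 ∨ p1) ∧ □(¬p1 ∧ ¬p3)))):
1. ¬(□(p3 → ¬p2) ∨ ((□(p2 ∨ p1) ∧ ◇□(¬p1 ∧ ¬p3)) → ◇((p2 ∨ p1) ∧ □(¬p1 ∧ ¬p3)))), 0
2. ¬□(p3 → ¬p2), 0   [¬∨-rule on 1]
3. ¬((□(p2 ∨ p1) ∧ ◇□(¬p1 ∧ ¬p3)) → ◇((p2 ∨ p1) ∧ □(¬p1 ∧ ¬p3))), 0   [¬∨-rule on 1]
4. □(p2 ∨ p1) ∧ ◇□(¬p1 ∧ ¬p3), 0   [¬→-rule on 3]
5. ¬◇((p2 ∨ p1) ∧ □(¬p1 ∧ ¬p3)), 0   [¬→-rule on 3]
6. □(p2 ∨ p1), 0   [∧-rule on 4]
7. ◇□(¬p1 ∧ ¬p3), 0   [∧-rule on 4]
8. ¬((p2 ∨ p1) ∧ □(¬p1 ∧ ¬p3)), 0   [¬◇-rule on 5 via 0R0]
9. p2 ∨ p1, 0   [□-rule on 6 via 0R0]
10. ¬□(¬p1 ∧ ¬p3), 0   [¬∧-rule on 8 (branches; this branch)]
11. p2, 0   [∨-rule on 9 (branches; this branch)]
12. ¬(p3 → ¬p2), 1   [¬□-rule on 2: fresh world 1, 0R1]
13. p3, 1   [¬→-rule on 12]
14. p2, 1   [¬→-rule on 12]
15. ¬((p2 ∨ p1) ∧ □(¬p1 ∧ ¬p3)), 1   [¬◇-rule on 5 via 0R1]
16. p2 ∨ p1, 1   [□-rule on 6 via 0R1]
17. ¬□(¬p1 ∧ ¬p3), 1   [¬∧-rule on 15 (branches; this branch)]
18. p1, 1   [∨-rule on 16 (branches; this branch)]
19. □(¬p1 ∧ ¬p3), 2   [◇-rule on 7: fresh world 2, 0R2]
20. ¬((p2 ∨ p1) ∧ □(¬p1 ∧ ¬p3)), 2   [¬◇-rule on 5 via 0R2]
21. p2 ∨ p1, 2   [□-rule on 6 via 0R2]
22. ¬p1 ∧ ¬p3, 0   [□-rule on 19 via 2R0]
23. ¬p1, 0   [∧-rule on 22]
24. ¬p3, 0   [∧-rule on 22]
25. ¬p1 ∧ ¬p3, 2   [□-rule on 19 via 2R2]
26. ¬p1, 2   [∧-rule on 25]
27. ¬p3, 2   [∧-rule on 25]
28. ¬□(¬p1 ∧ ¬p3), 2   [¬∧-rule on 20 (branches; this branch)]
29. p2, 2   [∨-rule on 21 (branches; this branch)]
30. ¬(¬p1 ∧ ¬p3), 3   [¬□-rule on 10: fresh world 3, 0R3]
31. ¬((p2 ∨ p1) ∧ □(¬p1 ∧ ¬p3)), 3   [¬◇-rule on 5 via 0R3]
32. p2 ∨ p1, 3   [□-rule on 6 via 0R3]
33. p3, 3   [¬∧-rule on 30 (branches; this branch)]
34. ¬□(¬p1 ∧ ¬p3), 3   [¬∧-rule on 31 (branches; this branch)]
35. p1, 3   [∨-rule on 32 (branches; this branch)]
36. ¬(¬p1 ∧ ¬p3), 4   [¬□-rule on 17: fresh world 4, 1R4]
37. p3, 4   [¬∧-rule on 36 (branches; this branch)]
38. ¬(¬p1 ∧ ¬p3), 5   [¬□-rule on 28: fresh world 5, 2R5]
39. ¬p1 ∧ ¬p3, 5   [□-rule on 19 via 2R5]
40. ¬p1, 5   [∧-rule on 39]
41. ¬p3, 5   [∧-rule on 39]
42. p3, 5   [¬∧-rule on 38 (branches; this branch)]
Accessibility: 0R0, 0R1, 0R2, 0R3, 1R0, 1R1, 1R4, 2R0, 2R2, 2R5, 3R0, 3R3, 4R1, 4R4, 5R2, 5R5
Branch closes: p3 and ¬p3 both at 5.
Every branch of the negation's tableau closes; the branch above is one of them.

Valid in B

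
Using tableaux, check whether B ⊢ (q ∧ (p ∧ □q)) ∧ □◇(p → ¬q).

Tableau for the negation ¬((q ∧ (p ∧ □q)) ∧ □◇(p → ¬q)):
1. ¬((q ∧ (p ∧ □q)) ∧ □◇(p → ¬q)), u
2. ¬□◇(p → ¬q), u
3. ¬◇(p → ¬q), v
4. ¬(p → ¬q), u
5. p, u
6. q, u
7. ¬(p → ¬q), v
8. p, v
9. q, v
Accessibility: uRu, uRv, vRu, vRv
The negation has an open branch (countermodel exists).

Not valid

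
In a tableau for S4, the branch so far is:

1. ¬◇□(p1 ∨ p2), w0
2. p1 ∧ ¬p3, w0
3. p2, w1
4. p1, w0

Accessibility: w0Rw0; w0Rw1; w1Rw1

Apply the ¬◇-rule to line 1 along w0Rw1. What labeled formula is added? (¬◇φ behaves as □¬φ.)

¬◇φ behaves as □¬φ: propagate the negated body to each accessible world.

¬□(p1 ∨ p2), w1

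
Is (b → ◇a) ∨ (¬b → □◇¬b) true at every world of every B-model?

Tableau for the negation ¬((b → ◇a) ∨ (¬b → □◇¬b)):
1. ¬((b → ◇a) ∨ (¬b → □◇¬b)), w0
2. ¬(b → ◇a), w0
3. ¬(¬b → □◇¬b), w0
4. b, w0
5. ¬◇a, w0
6. ¬b, w0
7. ¬□◇¬b, w0
Accessibility: w0Rw0
Branch closes: b and ¬b both at w0.
All branches of the negation close; one closing branch shown above.

Valid in B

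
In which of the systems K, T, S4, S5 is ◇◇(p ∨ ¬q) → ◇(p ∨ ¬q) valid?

T-tableau for the negation ¬(◇◇(p ∨ ¬q) → ◇(p ∨ ¬q)):
1. ¬(◇◇(p ∨ ¬q) → ◇(p ∨ ¬q)), w0
2. ◇◇(p ∨ ¬q), w0
3. ¬◇(p ∨ ¬q), w0
4. ¬(p ∨ ¬q), w0
5. ¬p, w0
6. q, w0
7. ◇(p ∨ ¬q), w1
8. ¬(p ∨ ¬q), w1
9. ¬p, w1
10. q, w1
11. p ∨ ¬q, w2
12. ¬q, w2
Accessibility: w0Rw0, w0Rw1, w1Rw1, w1Rw2, w2Rw2
Complete open branch: countermodel on a T-frame, so not valid in T, nor in K (the same frame is also a K-frame).
S4-tableau for the negation ¬(◇◇(p ∨ ¬q) → ◇(p ∨ ¬q)):
1. ¬(◇◇(p ∨ ¬q) → ◇(p ∨ ¬q)), w0
2. ◇◇(p ∨ ¬q), w0
3. ¬◇(p ∨ ¬q), w0
4. ¬(p ∨ ¬q), w0
5. ¬p, w0
6. q, w0
7. ◇(p ∨ ¬q), w1
8. ¬(p ∨ ¬q), w1
9. ¬p, w1
10. q, w1
11. p ∨ ¬q, w2
12. ¬(p ∨ ¬q), w2
13. ¬p, w2
14. q, w2
15. ¬q, w2
Accessibility: w0Rw0, w0Rw1, w0Rw2, w1Rw1, w1Rw2, w2Rw2
Branch closes: q and ¬q both at w2.
Every branch closes (one shown): valid in S4, hence also in S5 (every theorem of S4 is a theorem of S5).

S4, S5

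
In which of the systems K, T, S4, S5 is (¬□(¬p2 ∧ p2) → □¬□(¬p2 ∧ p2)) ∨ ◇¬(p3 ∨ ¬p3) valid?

T-tableau for the negation ¬((¬□(¬p2 ∧ p2) → □¬□(¬p2 ∧ p2)) ∨ ◇¬(p3 ∨ ¬p3)):
1. ¬((¬□(¬p2 ∧ p2) → □¬□(¬p2 ∧ p2)) ∨ ◇¬(p3 ∨ ¬p3)), w0
2. ¬(¬□(¬p2 ∧ p2) → □¬□(¬p2 ∧ p2)), w0
3. ¬◇¬(p3 ∨ ¬p3), w0
4. ¬□(¬p2 ∧ p2), w0
5. ¬□¬□(¬p2 ∧ p2), w0
6. p3 ∨ ¬p3, w0
7. ¬p3, w0
8. ¬(¬p2 ∧ p2), w1
9. p3 ∨ ¬p3, w1
10. ¬p2, w1
11. ¬p3, w1
12. □(¬p2 ∧ p2), w2
13. p3 ∨ ¬p3, w2
14. ¬p2 ∧ p2, w2
15. ¬p2, w2
16. p2, w2
Accessibility: w0Rw0, w0Rw1, w0Rw2, w1Rw1, w2Rw2
Branch closes: p2 and ¬p2 both at w2.
Every branch closes (one shown): valid in T, hence also in S4, S5 (every theorem of T is a theorem of S4 and S5).
K-tableau for the negation ¬((¬□(¬p2 ∧ p2) → □¬□(¬p2 ∧ p2)) ∨ ◇¬(p3 ∨ ¬p3)):
1. ¬((¬□(¬p2 ∧ p2) → □¬□(¬p2 ∧ p2)) ∨ ◇¬(p3 ∨ ¬p3)), w0
2. ¬(¬□(¬p2 ∧ p2) → □¬□(¬p2 ∧ p2)), w0
3. ¬◇¬(p3 ∨ ¬p3), w0
4. ¬□(¬p2 ∧ p2), w0
5. ¬□¬□(¬p2 ∧ p2), w0
6. ¬(¬p2 ∧ p2), w1
7. p3 ∨ ¬p3, w1
8. ¬p2, w1
9. ¬p3, w1
10. □(¬p2 ∧ p2), w2
11. p3 ∨ ¬p3, w2
12. ¬p3, w2
Accessibility: w0Rw1, w0Rw2
Complete open branch: countermodel on a K-frame, so not valid in K.

T, S4, S5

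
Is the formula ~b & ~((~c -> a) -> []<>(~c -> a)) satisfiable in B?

No, unsatisfiable

1. ~b & ~((~c -> a) -> []<>(~c -> a)), u
2. ~b, u
3. ~((~c -> a) -> []<>(~c -> a)), u
4. ~c -> a, u
5. ~[]<>(~c -> a), u
6. a, u
7. ~<>(~c -> a), v
8. ~(~c -> a), u
9. ~c, u
10. ~a, u
Accessibility: uRu, uRv, vRu, vRv
Branch closes: a and ~a both at u.
(One branch shown.) All branches close.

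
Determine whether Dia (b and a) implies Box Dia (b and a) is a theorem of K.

Tableau for the negation not (Dia (b and a) implies Box Dia (b and a)):
1. not (Dia (b and a) implies Box Dia (b and a)), u
2. Dia (b and a), u   [neg-implies-rule on 1]
3. not Box Dia (b and a), u   [neg-implies-rule on 1]
4. b and a, v   [Dia-rule on 2: fresh world v, uRv]
5. b, v   [and-rule on 4]
6. a, v   [and-rule on 4]
7. not Dia (b and a), w   [neg-Box-rule on 3: fresh world w, uRw]
Accessibility: uRv, uRw
The negation has an open branch (countermodel exists).

No, not valid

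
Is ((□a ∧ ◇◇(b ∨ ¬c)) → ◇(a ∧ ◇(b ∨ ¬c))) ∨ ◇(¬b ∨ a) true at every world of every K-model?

Tableau for the negation ¬(((□a ∧ ◇◇(b ∨ ¬c)) → ◇(a ∧ ◇(b ∨ ¬c))) ∨ ◇(¬b ∨ a)):
1. ¬(((□a ∧ ◇◇(b ∨ ¬c)) → ◇(a ∧ ◇(b ∨ ¬c))) ∨ ◇(¬b ∨ a)), 0
2. ¬((□a ∧ ◇◇(b ∨ ¬c)) → ◇(a ∧ ◇(b ∨ ¬c))), 0
3. ¬◇(¬b ∨ a), 0
4. □a ∧ ◇◇(b ∨ ¬c), 0
5. ¬◇(a ∧ ◇(b ∨ ¬c)), 0
6. □a, 0
7. ◇◇(b ∨ ¬c), 0
8. ◇(b ∨ ¬c), 1
9. ¬(¬b ∨ a), 1
10. b, 1
11. ¬a, 1
12. ¬(a ∧ ◇(b ∨ ¬c)), 1
13. a, 1
Accessibility: 0R1
Branch closes: a and ¬a both at 1.
Every branch of the negation's tableau closes; the branch above is one of them.

Valid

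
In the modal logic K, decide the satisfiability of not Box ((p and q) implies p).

1. not Box ((p and q) implies p), 0
2. not ((p and q) implies p), 1
3. p and q, 1
4. not p, 1
5. p, 1
6. q, 1
Accessibility: 0R1
Branch closes: p and not p both at 1.
(One branch shown.) All branches close.

Unsatisfiable (every branch closes)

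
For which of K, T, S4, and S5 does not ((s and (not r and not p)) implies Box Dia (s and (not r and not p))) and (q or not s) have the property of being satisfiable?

K, T, S4

S4-tableau for the formula:
1. not ((s and (not r and not p)) implies Box Dia (s and (not r and not p))) and (q or not s), 0
2. not ((s and (not r and not p)) implies Box Dia (s and (not r and not p))), 0
3. q or not s, 0
4. s and (not r and not p), 0
5. not Box Dia (s and (not r and not p)), 0
6. s, 0
7. not r and not p, 0
8. not r, 0
9. not p, 0
10. q, 0
11. not Dia (s and (not r and not p)), 1
12. not (s and (not r and not p)), 1
13. not (not r and not p), 1
14. p, 1
Accessibility: 0R0, 0R1, 1R1
Complete open branch: satisfiable in S4, hence also in K, T (this S4-model is also a K-model and a T-model).
S5-tableau for the formula:
1. not ((s and (not r and not p)) implies Box Dia (s and (not r and not p))) and (q or not s), 0
2. not ((s and (not r and not p)) implies Box Dia (s and (not r and not p))), 0
3. q or not s, 0
4. s and (not r and not p), 0
5. not Box Dia (s and (not r and not p)), 0
6. s, 0
7. not r and not p, 0
8. not r, 0
9. not p, 0
10. q, 0
11. not Dia (s and (not r and not p)), 1
12. not (s and (not r and not p)), 0
13. not (s and (not r and not p)), 1
14. not (not r and not p), 0
15. not (not r and not p), 1
16. p, 0
Accessibility: 0R0, 0R1, 1R0, 1R1
Branch closes: p and not p both at 0.
Every branch closes (one shown): unsatisfiable in S5.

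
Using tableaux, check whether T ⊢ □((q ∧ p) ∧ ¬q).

Tableau for the negation ¬□((q ∧ p) ∧ ¬q):
1. ¬□((q ∧ p) ∧ ¬q), w0
2. ¬((q ∧ p) ∧ ¬q), w1   [¬□-rule on 1: fresh world w1, w0Rw1]
3. q, w1   [¬∧-rule on 2 (branches; this branch)]
Accessibility: w0Rw0, w0Rw1, w1Rw1
The negation has an open branch (countermodel exists).

Invalid (countermodel exists)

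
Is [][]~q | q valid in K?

Tableau for the negation ~([][]~q | q):
1. ~([][]~q | q), w0
2. ~[][]~q, w0   [~|-rule on 1]
3. ~q, w0   [~|-rule on 1]
4. ~[]~q, w1   [~[]-rule on 2: fresh world w1, w0Rw1]
5. q, w2   [~[]-rule on 4: fresh world w2, w1Rw2]
Accessibility: w0Rw1, w1Rw2
The negation has an open branch (countermodel exists).

No, not valid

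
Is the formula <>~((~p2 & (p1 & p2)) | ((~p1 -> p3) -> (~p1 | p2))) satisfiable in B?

1. <>~((~p2 & (p1 & p2)) | ((~p1 -> p3) -> (~p1 | p2))), 0
2. ~((~p2 & (p1 & p2)) | ((~p1 -> p3) -> (~p1 | p2))), 1   [<>-rule on 1: fresh world 1, 0R1]
3. ~(~p2 & (p1 & p2)), 1   [~|-rule on 2]
4. ~((~p1 -> p3) -> (~p1 | p2)), 1   [~|-rule on 2]
5. ~p1 -> p3, 1   [~->-rule on 4]
6. ~(~p1 | p2), 1   [~->-rule on 4]
7. p1, 1   [~|-rule on 6]
8. ~p2, 1   [~|-rule on 6]
9. ~(p1 & p2), 1   [~&-rule on 3 (branches; this branch)]
10. p3, 1   [->-rule on 5 (branches; this branch)]
Accessibility: 0R0, 0R1, 1R0, 1R1

Satisfiable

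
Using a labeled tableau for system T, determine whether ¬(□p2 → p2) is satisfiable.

1. ¬(□p2 → p2), w0
2. □p2, w0   [¬→-rule on 1]
3. ¬p2, w0   [¬→-rule on 1]
4. p2, w0   [□-rule on 2 via w0Rw0]
Accessibility: w0Rw0
Branch closes: p2 and ¬p2 both at w0.
All branches of the tableau close; one closing branch shown above.

Unsatisfiable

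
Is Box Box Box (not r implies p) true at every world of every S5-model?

Tableau for the negation not Box Box Box (not r implies p):
1. not Box Box Box (not r implies p), 0
2. not Box Box (not r implies p), 1
3. not Box (not r implies p), 2
4. not (not r implies p), 3
5. not r, 3
6. not p, 3
Accessibility: 0R0, 0R1, 0R2, 0R3, 1R0, 1R1, 1R2, 1R3, 2R0, 2R1, 2R2, 2R3, 3R0, 3R1, 3R2, 3R3
The negation has an open branch (countermodel exists).

Not valid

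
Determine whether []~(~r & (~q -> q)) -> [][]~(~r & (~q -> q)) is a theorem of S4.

Tableau for the negation ~([]~(~r & (~q -> q)) -> [][]~(~r & (~q -> q))):
1. ~([]~(~r & (~q -> q)) -> [][]~(~r & (~q -> q))), w0
2. []~(~r & (~q -> q)), w0
3. ~[][]~(~r & (~q -> q)), w0
4. ~(~r & (~q -> q)), w0
5. ~(~q -> q), w0
6. ~q, w0
7. ~[]~(~r & (~q -> q)), w1
8. ~(~r & (~q -> q)), w1
9. ~(~q -> q), w1
10. ~q, w1
11. ~r & (~q -> q), w2
12. ~r, w2
13. ~q -> q, w2
14. ~(~r & (~q -> q)), w2
15. q, w2
16. ~(~q -> q), w2
17. ~q, w2
Accessibility: w0Rw0, w0Rw1, w0Rw2, w1Rw1, w1Rw2, w2Rw2
Branch closes: q and ~q both at w2.
All branches of the negation close; one closing branch shown above.

Valid in S4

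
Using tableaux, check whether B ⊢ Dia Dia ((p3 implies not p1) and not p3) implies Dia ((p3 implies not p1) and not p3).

Tableau for the negation not (Dia Dia ((p3 implies not p1) and not p3) implies Dia ((p3 implies not p1) and not p3)):
1. not (Dia Dia ((p3 implies not p1) and not p3) implies Dia ((p3 implies not p1) and not p3)), 0
2. Dia Dia ((p3 implies not p1) and not p3), 0   [neg-implies-rule on 1]
3. not Dia ((p3 implies not p1) and not p3), 0   [neg-implies-rule on 1]
4. not ((p3 implies not p1) and not p3), 0   [neg-Dia-rule on 3 via 0R0]
5. p3, 0   [neg-and-rule on 4 (branches; this branch)]
6. Dia ((p3 implies not p1) and not p3), 1   [Dia-rule on 2: fresh world 1, 0R1]
7. not ((p3 implies not p1) and not p3), 1   [neg-Dia-rule on 3 via 0R1]
8. p3, 1   [neg-and-rule on 7 (branches; this branch)]
9. (p3 implies not p1) and not p3, 2   [Dia-rule on 6: fresh world 2, 1R2]
10. p3 implies not p1, 2   [and-rule on 9]
11. not p3, 2   [and-rule on 9]
12. not p1, 2   [implies-rule on 10 (branches; this branch)]
Accessibility: 0R0, 0R1, 1R0, 1R1, 1R2, 2R1, 2R2
The negation has an open branch (countermodel exists).

Not valid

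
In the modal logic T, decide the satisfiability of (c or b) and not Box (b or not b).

Unsatisfiable

1. (c or b) and not Box (b or not b), 0
2. c or b, 0   [and-rule on 1]
3. not Box (b or not b), 0   [and-rule on 1]
4. b, 0   [or-rule on 2 (branches; this branch)]
5. not (b or not b), 1   [neg-Box-rule on 3: fresh world 1, 0R1]
6. not b, 1   [neg-or-rule on 5]
7. b, 1   [neg-or-rule on 5]
Accessibility: 0R0, 0R1, 1R1
Branch closes: b and not b both at 1.
(One branch shown.) All branches close.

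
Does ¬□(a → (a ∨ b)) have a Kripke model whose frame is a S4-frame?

Unsatisfiable

1. ¬□(a → (a ∨ b)), u
2. ¬(a → (a ∨ b)), v
3. a, v
4. ¬(a ∨ b), v
5. ¬a, v
6. ¬b, v
Accessibility: uRu, uRv, vRv
Branch closes: a and ¬a both at v.
(One branch shown.) All branches close.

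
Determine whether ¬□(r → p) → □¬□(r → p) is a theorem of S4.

No, not valid

Tableau for the negation ¬(¬□(r → p) → □¬□(r → p)):
1. ¬(¬□(r → p) → □¬□(r → p)), w0
2. ¬□(r → p), w0
3. ¬□¬□(r → p), w0
4. ¬(r → p), w1
5. r, w1
6. ¬p, w1
7. □(r → p), w2
8. r → p, w2
9. p, w2
Accessibility: w0Rw0, w0Rw1, w0Rw2, w1Rw1, w2Rw2
The negation has an open branch (countermodel exists).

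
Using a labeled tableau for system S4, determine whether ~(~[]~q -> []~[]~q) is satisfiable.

Satisfiable (open branch found)

1. ~(~[]~q -> []~[]~q), 0
2. ~[]~q, 0   [~->-rule on 1]
3. ~[]~[]~q, 0   [~->-rule on 1]
4. q, 1   [~[]-rule on 2: fresh world 1, 0R1]
5. []~q, 2   [~[]-rule on 3: fresh world 2, 0R2]
6. ~q, 2   [[]-rule on 5 via 2R2]
Accessibility: 0R0, 0R1, 0R2, 1R1, 2R2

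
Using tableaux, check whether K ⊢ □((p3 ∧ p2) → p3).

Valid

Tableau for the negation ¬□((p3 ∧ p2) → p3):
1. ¬□((p3 ∧ p2) → p3), w0
2. ¬((p3 ∧ p2) → p3), w1   [¬□-rule on 1: fresh world w1, w0Rw1]
3. p3 ∧ p2, w1   [¬→-rule on 2]
4. ¬p3, w1   [¬→-rule on 2]
5. p3, w1   [∧-rule on 3]
6. p2, w1   [∧-rule on 3]
Accessibility: w0Rw1
Branch closes: p3 and ¬p3 both at w1.
All branches of the negation close; one closing branch shown above.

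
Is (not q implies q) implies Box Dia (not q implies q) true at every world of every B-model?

Valid in B

Tableau for the negation not ((not q implies q) implies Box Dia (not q implies q)):
1. not ((not q implies q) implies Box Dia (not q implies q)), u
2. not q implies q, u   [neg-implies-rule on 1]
3. not Box Dia (not q implies q), u   [neg-implies-rule on 1]
4. q, u   [implies-rule on 2 (branches; this branch)]
5. not Dia (not q implies q), v   [neg-Box-rule on 3: fresh world v, uRv]
6. not (not q implies q), u   [neg-Dia-rule on 5 via vRu]
7. not q, u   [neg-implies-rule on 6]
Accessibility: uRu, uRv, vRu, vRv
Branch closes: q and not q both at u.
Every branch of the negation's tableau closes; the branch above is one of them.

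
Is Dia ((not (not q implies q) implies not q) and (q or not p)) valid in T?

Tableau for the negation not Dia ((not (not q implies q) implies not q) and (q or not p)):
1. not Dia ((not (not q implies q) implies not q) and (q or not p)), 0
2. not ((not (not q implies q) implies not q) and (q or not p)), 0
3. not (q or not p), 0
4. not q, 0
5. p, 0
Accessibility: 0R0
The negation has an open branch (countermodel exists).

Not valid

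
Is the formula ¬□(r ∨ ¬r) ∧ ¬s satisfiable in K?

Unsatisfiable

1. ¬□(r ∨ ¬r) ∧ ¬s, 0
2. ¬□(r ∨ ¬r), 0
3. ¬s, 0
4. ¬(r ∨ ¬r), 1
5. ¬r, 1
6. r, 1
Accessibility: 0R1
Branch closes: r and ¬r both at 1.
(One branch shown.) All branches close.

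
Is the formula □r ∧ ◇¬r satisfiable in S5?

Unsatisfiable (every branch closes)

1. □r ∧ ◇¬r, 0
2. □r, 0
3. ◇¬r, 0
4. r, 0
5. ¬r, 1
6. r, 1
Accessibility: 0R0, 0R1, 1R0, 1R1
Branch closes: r and ¬r both at 1.
All branches of the tableau close; one closing branch shown above.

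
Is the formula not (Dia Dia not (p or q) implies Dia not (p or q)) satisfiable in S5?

Unsatisfiable

1. not (Dia Dia not (p or q) implies Dia not (p or q)), u
2. Dia Dia not (p or q), u
3. not Dia not (p or q), u
4. p or q, u
5. q, u
6. Dia not (p or q), v
7. p or q, v
8. q, v
9. not (p or q), w
10. not p, w
11. not q, w
12. p or q, w
13. q, w
Accessibility: uRu, uRv, uRw, vRu, vRv, vRw, wRu, wRv, wRw
Branch closes: q and not q both at w.
Every branch closes; the branch above is one of them.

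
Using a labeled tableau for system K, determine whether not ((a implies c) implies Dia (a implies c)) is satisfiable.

Satisfiable (open branch found)

1. not ((a implies c) implies Dia (a implies c)), 0
2. a implies c, 0
3. not Dia (a implies c), 0
4. c, 0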